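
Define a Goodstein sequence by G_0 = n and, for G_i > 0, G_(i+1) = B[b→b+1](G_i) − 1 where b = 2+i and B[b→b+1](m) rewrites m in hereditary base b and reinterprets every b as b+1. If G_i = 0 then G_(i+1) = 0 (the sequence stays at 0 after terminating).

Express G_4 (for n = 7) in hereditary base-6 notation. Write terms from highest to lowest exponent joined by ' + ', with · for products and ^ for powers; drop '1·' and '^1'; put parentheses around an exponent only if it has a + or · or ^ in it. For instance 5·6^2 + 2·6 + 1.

6^6 + 1

7 —HB2→ 2^2 + 2 + 1 —bump→ 3^3 + 3 + 1 = 31 —(−1)→ 30
30 —HB3→ 3^3 + 3 —bump→ 4^4 + 4 = 260 —(−1)→ 259
259 —HB4→ 4^4 + 3 —bump→ 5^5 + 3 = 3128 —(−1)→ 3127
3127 —HB5→ 5^5 + 2 —bump→ 6^6 + 2 = 46658 —(−1)→ 46657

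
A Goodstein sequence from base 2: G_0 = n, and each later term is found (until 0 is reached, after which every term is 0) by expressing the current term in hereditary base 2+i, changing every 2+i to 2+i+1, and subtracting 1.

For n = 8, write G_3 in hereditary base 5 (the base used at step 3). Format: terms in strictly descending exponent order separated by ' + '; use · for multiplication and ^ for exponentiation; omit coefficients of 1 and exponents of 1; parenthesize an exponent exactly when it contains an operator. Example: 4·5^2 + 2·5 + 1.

2·5^5 + 2·5^2 + 2·5

i=0: 8 = 2^(2 + 1) (b=2); 2→3: 3^(3 + 1) = 81; 81−1 = 80
i=1: 80 = 2·3^3 + 2·3^2 + 2·3 + 2 (b=3); 3→4: 2·4^4 + 2·4^2 + 2·4 + 2 = 554; 554−1 = 553
i=2: 553 = 2·4^4 + 2·4^2 + 2·4 + 1 (b=4); 4→5: 2·5^5 + 2·5^2 + 2·5 + 1 = 6311; 6311−1 = 6310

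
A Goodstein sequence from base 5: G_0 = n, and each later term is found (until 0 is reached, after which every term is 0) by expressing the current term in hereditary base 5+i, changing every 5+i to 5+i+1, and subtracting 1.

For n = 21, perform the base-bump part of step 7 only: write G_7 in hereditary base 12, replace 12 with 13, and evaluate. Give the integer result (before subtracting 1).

G_0=21  [base 5] 4·5 + 1  →[5↦6]→  4·6 + 1 = 25  −1 ⇒ G_1=24
G_1=24  [base 6] 4·6  →[6↦7]→  4·7 = 28  −1 ⇒ G_2=27
G_2=27  [base 7] 3·7 + 6  →[7↦8]→  3·8 + 6 = 30  −1 ⇒ G_3=29
G_3=29  [base 8] 3·8 + 5  →[8↦9]→  3·9 + 5 = 32  −1 ⇒ G_4=31
G_4=31  [base 9] 3·9 + 4  →[9↦10]→  3·10 + 4 = 34  −1 ⇒ G_5=33
G_5=33  [base 10] 3·10 + 3  →[10↦11]→  3·11 + 3 = 36  −1 ⇒ G_6=35
G_6=35  [base 11] 3·11 + 2  →[11↦12]→  3·12 + 2 = 38  −1 ⇒ G_7=37

40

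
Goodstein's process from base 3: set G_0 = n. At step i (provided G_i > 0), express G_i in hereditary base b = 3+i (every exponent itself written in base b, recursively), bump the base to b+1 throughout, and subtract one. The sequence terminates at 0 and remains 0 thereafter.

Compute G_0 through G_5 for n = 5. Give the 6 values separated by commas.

i=0: 5 = 3 + 2 (b=3); 3→4: 4 + 2 = 6; 6−1 = 5
i=1: 5 = 4 + 1 (b=4); 4→5: 5 + 1 = 6; 6−1 = 5
i=2: 5 = 5 (b=5); 5→6: 6 = 6; 6−1 = 5
i=3: 5 = 5 (b=6); 6→7: 5 = 5; 5−1 = 4
i=4: 4 = 4 (b=7); 7→8: 4 = 4; 4−1 = 3

5, 5, 5, 5, 4, 3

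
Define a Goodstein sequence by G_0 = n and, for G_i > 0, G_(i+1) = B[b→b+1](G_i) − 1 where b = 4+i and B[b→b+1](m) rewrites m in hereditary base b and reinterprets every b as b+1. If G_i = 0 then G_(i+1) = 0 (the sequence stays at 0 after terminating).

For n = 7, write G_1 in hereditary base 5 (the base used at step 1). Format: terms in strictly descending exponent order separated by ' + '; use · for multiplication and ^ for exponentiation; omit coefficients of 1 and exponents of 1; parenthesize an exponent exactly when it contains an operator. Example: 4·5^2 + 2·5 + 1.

5 + 2

7 —HB4→ 4 + 3 —bump→ 5 + 3 = 8 —(−1)→ 7
7 —HB5→ 5 + 2 —bump→ 6 + 2 = 8 —(−1)→ 7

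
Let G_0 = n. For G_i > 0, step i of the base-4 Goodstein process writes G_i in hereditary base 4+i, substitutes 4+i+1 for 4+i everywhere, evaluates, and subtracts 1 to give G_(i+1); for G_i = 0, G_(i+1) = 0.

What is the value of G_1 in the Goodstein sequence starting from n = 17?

25

[0] 17 ≡ 4^2 + 1 (base 4). Lift 5: 26. −1: 25.
[1] 25 ≡ 5^2 (base 5). Lift 6: 36. −1: 35.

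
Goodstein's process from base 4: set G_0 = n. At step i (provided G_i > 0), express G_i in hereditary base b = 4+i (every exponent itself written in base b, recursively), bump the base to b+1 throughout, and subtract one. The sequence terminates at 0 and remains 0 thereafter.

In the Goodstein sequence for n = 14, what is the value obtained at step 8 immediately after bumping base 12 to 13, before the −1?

i=0: 14 = 3·4 + 2 (b=4); 4→5: 3·5 + 2 = 17; 17−1 = 16
i=1: 16 = 3·5 + 1 (b=5); 5→6: 3·6 + 1 = 19; 19−1 = 18
i=2: 18 = 3·6 (b=6); 6→7: 3·7 = 21; 21−1 = 20
i=3: 20 = 2·7 + 6 (b=7); 7→8: 2·8 + 6 = 22; 22−1 = 21
i=4: 21 = 2·8 + 5 (b=8); 8→9: 2·9 + 5 = 23; 23−1 = 22
i=5: 22 = 2·9 + 4 (b=9); 9→10: 2·10 + 4 = 24; 24−1 = 23
i=6: 23 = 2·10 + 3 (b=10); 10→11: 2·11 + 3 = 25; 25−1 = 24
i=7: 24 = 2·11 + 2 (b=11); 11→12: 2·12 + 2 = 26; 26−1 = 25
i=8: 25 = 2·12 + 1 (b=12); 12→13: 2·13 + 1 = 27; 27−1 = 26

27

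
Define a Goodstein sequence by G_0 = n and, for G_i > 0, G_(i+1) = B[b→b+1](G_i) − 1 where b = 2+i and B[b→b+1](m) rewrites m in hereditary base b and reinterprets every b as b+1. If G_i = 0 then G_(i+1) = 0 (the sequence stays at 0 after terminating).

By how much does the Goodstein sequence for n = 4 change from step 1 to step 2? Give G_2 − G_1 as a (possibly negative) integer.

G_0=4  [base 2] 2^2  →[2↦3]→  3^3 = 27  −1 ⇒ G_1=26
G_1=26  [base 3] 2·3^2 + 2·3 + 2  →[3↦4]→  2·4^2 + 2·4 + 2 = 42  −1 ⇒ G_2=41

15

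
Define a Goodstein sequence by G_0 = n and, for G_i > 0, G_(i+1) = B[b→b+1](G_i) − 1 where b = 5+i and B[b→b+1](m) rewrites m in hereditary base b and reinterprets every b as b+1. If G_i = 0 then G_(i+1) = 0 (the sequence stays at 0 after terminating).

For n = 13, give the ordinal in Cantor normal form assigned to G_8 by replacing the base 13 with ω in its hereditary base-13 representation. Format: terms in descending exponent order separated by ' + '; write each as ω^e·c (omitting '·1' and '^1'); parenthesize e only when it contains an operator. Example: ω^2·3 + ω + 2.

base 5: 13 = 2·5 + 3; at 6: 2·6 + 3 = 15; next = 14
base 6: 14 = 2·6 + 2; at 7: 2·7 + 2 = 16; next = 15
base 7: 15 = 2·7 + 1; at 8: 2·8 + 1 = 17; next = 16
base 8: 16 = 2·8; at 9: 2·9 = 18; next = 17
base 9: 17 = 9 + 8; at 10: 10 + 8 = 18; next = 17
base 10: 17 = 10 + 7; at 11: 11 + 7 = 18; next = 17
base 11: 17 = 11 + 6; at 12: 12 + 6 = 18; next = 17
base 12: 17 = 12 + 5; at 13: 13 + 5 = 18; next = 17

ω + 4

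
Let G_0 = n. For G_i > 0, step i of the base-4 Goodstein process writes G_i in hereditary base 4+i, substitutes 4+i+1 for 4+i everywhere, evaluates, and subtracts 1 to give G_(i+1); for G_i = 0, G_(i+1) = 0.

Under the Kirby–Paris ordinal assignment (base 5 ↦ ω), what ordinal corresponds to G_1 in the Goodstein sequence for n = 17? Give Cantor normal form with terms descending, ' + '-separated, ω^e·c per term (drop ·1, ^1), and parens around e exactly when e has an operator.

ω^2

G_0 = 17. HB_4(17) = 4^2 + 1. Bump = 26. G_1 = 25.
G_1 = 25. HB_5(25) = 5^2. Bump = 36. G_2 = 35.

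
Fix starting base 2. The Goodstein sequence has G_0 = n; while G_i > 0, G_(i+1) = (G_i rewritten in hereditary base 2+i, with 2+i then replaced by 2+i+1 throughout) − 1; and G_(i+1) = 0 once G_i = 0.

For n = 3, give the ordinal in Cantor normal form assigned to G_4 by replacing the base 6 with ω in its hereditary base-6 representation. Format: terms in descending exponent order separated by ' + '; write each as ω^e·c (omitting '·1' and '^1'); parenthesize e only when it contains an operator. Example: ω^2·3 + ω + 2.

G_0=3  [base 2] 2 + 1  →[2↦3]→  3 + 1 = 4  −1 ⇒ G_1=3
G_1=3  [base 3] 3  →[3↦4]→  4 = 4  −1 ⇒ G_2=3
G_2=3  [base 4] 3  →[4↦5]→  3 = 3  −1 ⇒ G_3=2
G_3=2  [base 5] 2  →[5↦6]→  2 = 2  −1 ⇒ G_4=1

1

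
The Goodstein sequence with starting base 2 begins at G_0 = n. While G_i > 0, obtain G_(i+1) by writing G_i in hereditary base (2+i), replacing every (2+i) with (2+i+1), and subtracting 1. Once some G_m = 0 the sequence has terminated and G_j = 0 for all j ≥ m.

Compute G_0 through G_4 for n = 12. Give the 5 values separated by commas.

G_0=12  [base 2] 2^(2 + 1) + 2^2  →[2↦3]→  3^(3 + 1) + 3^3 = 108  −1 ⇒ G_1=107
G_1=107  [base 3] 3^(3 + 1) + 2·3^2 + 2·3 + 2  →[3↦4]→  4^(4 + 1) + 2·4^2 + 2·4 + 2 = 1066  −1 ⇒ G_2=1065
G_2=1065  [base 4] 4^(4 + 1) + 2·4^2 + 2·4 + 1  →[4↦5]→  5^(5 + 1) + 2·5^2 + 2·5 + 1 = 15686  −1 ⇒ G_3=15685
G_3=15685  [base 5] 5^(5 + 1) + 2·5^2 + 2·5  →[5↦6]→  6^(6 + 1) + 2·6^2 + 2·6 = 280020  −1 ⇒ G_4=280019

12, 107, 1065, 15685, 280019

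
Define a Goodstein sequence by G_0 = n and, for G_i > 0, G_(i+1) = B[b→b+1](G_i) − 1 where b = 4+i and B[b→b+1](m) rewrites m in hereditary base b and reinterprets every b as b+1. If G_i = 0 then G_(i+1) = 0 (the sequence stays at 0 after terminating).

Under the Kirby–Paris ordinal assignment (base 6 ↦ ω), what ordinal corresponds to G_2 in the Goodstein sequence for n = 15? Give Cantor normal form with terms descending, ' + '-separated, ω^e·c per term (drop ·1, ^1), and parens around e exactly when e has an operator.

ω·3 + 1

G_0=15  [base 4] 3·4 + 3  →[4↦5]→  3·5 + 3 = 18  −1 ⇒ G_1=17
G_1=17  [base 5] 3·5 + 2  →[5↦6]→  3·6 + 2 = 20  −1 ⇒ G_2=19
G_2=19  [base 6] 3·6 + 1  →[6↦7]→  3·7 + 1 = 22  −1 ⇒ G_3=21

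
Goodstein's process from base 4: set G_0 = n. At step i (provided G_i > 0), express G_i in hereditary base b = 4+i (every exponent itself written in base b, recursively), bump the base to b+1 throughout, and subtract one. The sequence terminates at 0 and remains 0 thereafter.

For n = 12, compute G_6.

G_0 = 12. HB_4(12) = 3·4. Bump = 15. G_1 = 14.
G_1 = 14. HB_5(14) = 2·5 + 4. Bump = 16. G_2 = 15.
G_2 = 15. HB_6(15) = 2·6 + 3. Bump = 17. G_3 = 16.
G_3 = 16. HB_7(16) = 2·7 + 2. Bump = 18. G_4 = 17.
G_4 = 17. HB_8(17) = 2·8 + 1. Bump = 19. G_5 = 18.
G_5 = 18. HB_9(18) = 2·9. Bump = 20. G_6 = 19.

19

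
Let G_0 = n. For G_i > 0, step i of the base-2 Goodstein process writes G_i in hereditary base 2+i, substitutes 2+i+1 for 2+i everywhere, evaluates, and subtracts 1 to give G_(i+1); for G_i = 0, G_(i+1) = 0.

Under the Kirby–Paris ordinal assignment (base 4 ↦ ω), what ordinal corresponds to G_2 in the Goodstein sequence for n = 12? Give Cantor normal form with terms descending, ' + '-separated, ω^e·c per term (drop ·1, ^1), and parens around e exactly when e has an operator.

base 2: 12 = 2^(2 + 1) + 2^2; at 3: 3^(3 + 1) + 3^3 = 108; next = 107
base 3: 107 = 3^(3 + 1) + 2·3^2 + 2·3 + 2; at 4: 4^(4 + 1) + 2·4^2 + 2·4 + 2 = 1066; next = 1065
base 4: 1065 = 4^(4 + 1) + 2·4^2 + 2·4 + 1; at 5: 5^(5 + 1) + 2·5^2 + 2·5 + 1 = 15686; next = 15685

ω^(ω + 1) + ω^2·2 + ω·2 + 1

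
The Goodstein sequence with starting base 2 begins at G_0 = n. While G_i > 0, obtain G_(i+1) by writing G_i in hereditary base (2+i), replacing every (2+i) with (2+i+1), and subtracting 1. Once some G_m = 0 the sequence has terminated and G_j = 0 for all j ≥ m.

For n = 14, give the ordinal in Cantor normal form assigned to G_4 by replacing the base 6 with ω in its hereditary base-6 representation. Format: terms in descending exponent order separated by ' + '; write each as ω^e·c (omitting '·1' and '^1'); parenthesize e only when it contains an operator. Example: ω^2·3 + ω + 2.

ω^(ω + 1) + ω^5·5 + ω^4·5 + ω^3·5 + ω^2·5 + ω·5 + 5

(0) 14|_2 = 2^(2 + 1) + 2^2 + 2 ↦ 3^(3 + 1) + 3^3 + 3|_3 = 111 ⇒ 110
(1) 110|_3 = 3^(3 + 1) + 3^3 + 2 ↦ 4^(4 + 1) + 4^4 + 2|_4 = 1282 ⇒ 1281
(2) 1281|_4 = 4^(4 + 1) + 4^4 + 1 ↦ 5^(5 + 1) + 5^5 + 1|_5 = 18751 ⇒ 18750
(3) 18750|_5 = 5^(5 + 1) + 5^5 ↦ 6^(6 + 1) + 6^6|_6 = 326592 ⇒ 326591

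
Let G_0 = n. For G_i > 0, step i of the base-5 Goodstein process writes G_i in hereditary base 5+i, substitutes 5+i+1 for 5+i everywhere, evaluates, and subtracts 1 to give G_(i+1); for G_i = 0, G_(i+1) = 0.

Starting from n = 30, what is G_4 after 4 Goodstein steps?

83

G_0=30  [base 5] 5^2 + 5  →[5↦6]→  6^2 + 6 = 42  −1 ⇒ G_1=41
G_1=41  [base 6] 6^2 + 5  →[6↦7]→  7^2 + 5 = 54  −1 ⇒ G_2=53
G_2=53  [base 7] 7^2 + 4  →[7↦8]→  8^2 + 4 = 68  −1 ⇒ G_3=67
G_3=67  [base 8] 8^2 + 3  →[8↦9]→  9^2 + 3 = 84  −1 ⇒ G_4=83
G_4=83  [base 9] 9^2 + 2  →[9↦10]→  10^2 + 2 = 102  −1 ⇒ G_5=101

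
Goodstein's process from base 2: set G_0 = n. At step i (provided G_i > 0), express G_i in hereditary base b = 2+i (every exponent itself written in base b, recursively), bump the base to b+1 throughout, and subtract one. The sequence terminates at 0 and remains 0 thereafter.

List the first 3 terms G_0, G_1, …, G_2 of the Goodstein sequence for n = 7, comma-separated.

7, 30, 259

G_0=7  [base 2] 2^2 + 2 + 1  →[2↦3]→  3^3 + 3 + 1 = 31  −1 ⇒ G_1=30
G_1=30  [base 3] 3^3 + 3  →[3↦4]→  4^4 + 4 = 260  −1 ⇒ G_2=259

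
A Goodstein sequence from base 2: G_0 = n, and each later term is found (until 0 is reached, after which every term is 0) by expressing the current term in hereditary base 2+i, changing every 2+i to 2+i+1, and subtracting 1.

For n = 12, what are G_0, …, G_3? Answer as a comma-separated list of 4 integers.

G_0=12  [base 2] 2^(2 + 1) + 2^2  →[2↦3]→  3^(3 + 1) + 3^3 = 108  −1 ⇒ G_1=107
G_1=107  [base 3] 3^(3 + 1) + 2·3^2 + 2·3 + 2  →[3↦4]→  4^(4 + 1) + 2·4^2 + 2·4 + 2 = 1066  −1 ⇒ G_2=1065
G_2=1065  [base 4] 4^(4 + 1) + 2·4^2 + 2·4 + 1  →[4↦5]→  5^(5 + 1) + 2·5^2 + 2·5 + 1 = 15686  −1 ⇒ G_3=15685

12, 107, 1065, 15685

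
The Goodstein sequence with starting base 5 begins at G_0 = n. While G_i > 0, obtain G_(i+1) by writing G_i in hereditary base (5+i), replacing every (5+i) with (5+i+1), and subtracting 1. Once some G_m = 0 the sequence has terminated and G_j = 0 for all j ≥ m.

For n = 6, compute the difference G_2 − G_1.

0

base 5: 6 = 5 + 1; at 6: 6 + 1 = 7; next = 6
base 6: 6 = 6; at 7: 7 = 7; next = 6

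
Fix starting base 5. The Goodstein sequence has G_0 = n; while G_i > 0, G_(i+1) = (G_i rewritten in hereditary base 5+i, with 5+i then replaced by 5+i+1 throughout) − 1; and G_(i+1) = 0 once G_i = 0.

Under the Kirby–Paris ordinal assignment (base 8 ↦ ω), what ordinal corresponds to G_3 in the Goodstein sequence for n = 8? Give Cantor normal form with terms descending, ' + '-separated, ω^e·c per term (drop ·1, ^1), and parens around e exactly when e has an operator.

step 0: 8 = 5 + 3; sub 6 for 5: 6 + 3; = 9; G_1 = 9−1 = 8
step 1: 8 = 6 + 2; sub 7 for 6: 7 + 2; = 9; G_2 = 9−1 = 8
step 2: 8 = 7 + 1; sub 8 for 7: 8 + 1; = 9; G_3 = 9−1 = 8
step 3: 8 = 8; sub 9 for 8: 9; = 9; G_4 = 9−1 = 8

ω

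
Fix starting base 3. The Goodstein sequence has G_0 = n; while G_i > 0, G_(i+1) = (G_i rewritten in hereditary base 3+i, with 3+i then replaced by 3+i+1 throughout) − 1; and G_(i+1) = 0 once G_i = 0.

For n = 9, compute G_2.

17

[0] 9 ≡ 3^2 (base 3). Lift 4: 16. −1: 15.
[1] 15 ≡ 3·4 + 3 (base 4). Lift 5: 18. −1: 17.
[2] 17 ≡ 3·5 + 2 (base 5). Lift 6: 20. −1: 19.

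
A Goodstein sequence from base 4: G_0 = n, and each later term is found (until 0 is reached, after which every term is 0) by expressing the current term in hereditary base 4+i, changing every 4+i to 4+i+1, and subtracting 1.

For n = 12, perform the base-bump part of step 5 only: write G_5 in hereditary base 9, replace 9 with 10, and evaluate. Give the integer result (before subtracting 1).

[0] 12 ≡ 3·4 (base 4). Lift 5: 15. −1: 14.
[1] 14 ≡ 2·5 + 4 (base 5). Lift 6: 16. −1: 15.
[2] 15 ≡ 2·6 + 3 (base 6). Lift 7: 17. −1: 16.
[3] 16 ≡ 2·7 + 2 (base 7). Lift 8: 18. −1: 17.
[4] 17 ≡ 2·8 + 1 (base 8). Lift 9: 19. −1: 18.
[5] 18 ≡ 2·9 (base 9). Lift 10: 20. −1: 19.

20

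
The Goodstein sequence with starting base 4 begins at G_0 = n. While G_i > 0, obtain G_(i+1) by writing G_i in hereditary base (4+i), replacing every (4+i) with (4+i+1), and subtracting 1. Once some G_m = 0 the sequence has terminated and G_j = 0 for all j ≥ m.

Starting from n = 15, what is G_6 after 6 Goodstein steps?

base 4: 15 = 3·4 + 3; at 5: 3·5 + 3 = 18; next = 17
base 5: 17 = 3·5 + 2; at 6: 3·6 + 2 = 20; next = 19
base 6: 19 = 3·6 + 1; at 7: 3·7 + 1 = 22; next = 21
base 7: 21 = 3·7; at 8: 3·8 = 24; next = 23
base 8: 23 = 2·8 + 7; at 9: 2·9 + 7 = 25; next = 24
base 9: 24 = 2·9 + 6; at 10: 2·10 + 6 = 26; next = 25
base 10: 25 = 2·10 + 5; at 11: 2·11 + 5 = 27; next = 26

25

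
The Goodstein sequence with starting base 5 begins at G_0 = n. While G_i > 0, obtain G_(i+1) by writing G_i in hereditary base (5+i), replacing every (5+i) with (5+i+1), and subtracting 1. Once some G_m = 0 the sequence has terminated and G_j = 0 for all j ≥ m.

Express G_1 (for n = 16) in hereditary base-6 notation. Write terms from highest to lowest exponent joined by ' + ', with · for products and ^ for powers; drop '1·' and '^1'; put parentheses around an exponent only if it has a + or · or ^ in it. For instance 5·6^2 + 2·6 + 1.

[0] 16 ≡ 3·5 + 1 (base 5). Lift 6: 19. −1: 18.
[1] 18 ≡ 3·6 (base 6). Lift 7: 21. −1: 20.

3·6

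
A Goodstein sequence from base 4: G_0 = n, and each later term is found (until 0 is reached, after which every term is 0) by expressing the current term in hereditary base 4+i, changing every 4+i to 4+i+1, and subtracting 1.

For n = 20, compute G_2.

G_0=20  [base 4] 4^2 + 4  →[4↦5]→  5^2 + 5 = 30  −1 ⇒ G_1=29
G_1=29  [base 5] 5^2 + 4  →[5↦6]→  6^2 + 4 = 40  −1 ⇒ G_2=39
G_2=39  [base 6] 6^2 + 3  →[6↦7]→  7^2 + 3 = 52  −1 ⇒ G_3=51

39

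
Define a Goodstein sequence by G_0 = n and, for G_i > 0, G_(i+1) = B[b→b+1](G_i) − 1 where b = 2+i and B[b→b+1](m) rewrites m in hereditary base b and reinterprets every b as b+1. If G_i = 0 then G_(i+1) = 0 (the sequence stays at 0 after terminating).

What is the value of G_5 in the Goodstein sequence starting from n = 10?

4215754

step 0: 10 = 2^(2 + 1) + 2; sub 3 for 2: 3^(3 + 1) + 3; = 84; G_1 = 84−1 = 83
step 1: 83 = 3^(3 + 1) + 2; sub 4 for 3: 4^(4 + 1) + 2; = 1026; G_2 = 1026−1 = 1025
step 2: 1025 = 4^(4 + 1) + 1; sub 5 for 4: 5^(5 + 1) + 1; = 15626; G_3 = 15626−1 = 15625
step 3: 15625 = 5^(5 + 1); sub 6 for 5: 6^(6 + 1); = 279936; G_4 = 279936−1 = 279935
step 4: 279935 = 5·6^6 + 5·6^5 + 5·6^4 + 5·6^3 + 5·6^2 + 5·6 + 5; sub 7 for 6: 5·7^7 + 5·7^5 + 5·7^4 + 5·7^3 + 5·7^2 + 5·7 + 5; = 4215755; G_5 = 4215755−1 = 4215754
step 5: 4215754 = 5·7^7 + 5·7^5 + 5·7^4 + 5·7^3 + 5·7^2 + 5·7 + 4; sub 8 for 7: 5·8^8 + 5·8^5 + 5·8^4 + 5·8^3 + 5·8^2 + 5·8 + 4; = 84073324; G_6 = 84073324−1 = 84073323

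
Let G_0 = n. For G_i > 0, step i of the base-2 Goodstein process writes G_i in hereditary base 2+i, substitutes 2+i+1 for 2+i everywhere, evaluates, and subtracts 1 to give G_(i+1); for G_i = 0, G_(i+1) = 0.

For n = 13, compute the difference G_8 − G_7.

step 0: 13 = 2^(2 + 1) + 2^2 + 1; sub 3 for 2: 3^(3 + 1) + 3^3 + 1; = 109; G_1 = 109−1 = 108
step 1: 108 = 3^(3 + 1) + 3^3; sub 4 for 3: 4^(4 + 1) + 4^4; = 1280; G_2 = 1280−1 = 1279
step 2: 1279 = 4^(4 + 1) + 3·4^3 + 3·4^2 + 3·4 + 3; sub 5 for 4: 5^(5 + 1) + 3·5^3 + 3·5^2 + 3·5 + 3; = 16093; G_3 = 16093−1 = 16092
step 3: 16092 = 5^(5 + 1) + 3·5^3 + 3·5^2 + 3·5 + 2; sub 6 for 5: 6^(6 + 1) + 3·6^3 + 3·6^2 + 3·6 + 2; = 280712; G_4 = 280712−1 = 280711
step 4: 280711 = 6^(6 + 1) + 3·6^3 + 3·6^2 + 3·6 + 1; sub 7 for 6: 7^(7 + 1) + 3·7^3 + 3·7^2 + 3·7 + 1; = 5765999; G_5 = 5765999−1 = 5765998
step 5: 5765998 = 7^(7 + 1) + 3·7^3 + 3·7^2 + 3·7; sub 8 for 7: 8^(8 + 1) + 3·8^3 + 3·8^2 + 3·8; = 134219480; G_6 = 134219480−1 = 134219479
step 6: 134219479 = 8^(8 + 1) + 3·8^3 + 3·8^2 + 2·8 + 7; sub 9 for 8: 9^(9 + 1) + 3·9^3 + 3·9^2 + 2·9 + 7; = 3486786856; G_7 = 3486786856−1 = 3486786855
step 7: 3486786855 = 9^(9 + 1) + 3·9^3 + 3·9^2 + 2·9 + 6; sub 10 for 9: 10^(10 + 1) + 3·10^3 + 3·10^2 + 2·10 + 6; = 100000003326; G_8 = 100000003326−1 = 100000003325

96513216470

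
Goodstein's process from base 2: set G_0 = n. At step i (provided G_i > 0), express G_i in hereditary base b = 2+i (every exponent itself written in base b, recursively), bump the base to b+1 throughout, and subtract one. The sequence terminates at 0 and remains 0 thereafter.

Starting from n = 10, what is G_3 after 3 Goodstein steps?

10 —HB2→ 2^(2 + 1) + 2 —bump→ 3^(3 + 1) + 3 = 84 —(−1)→ 83
83 —HB3→ 3^(3 + 1) + 2 —bump→ 4^(4 + 1) + 2 = 1026 —(−1)→ 1025
1025 —HB4→ 4^(4 + 1) + 1 —bump→ 5^(5 + 1) + 1 = 15626 —(−1)→ 15625
15625 —HB5→ 5^(5 + 1) —bump→ 6^(6 + 1) = 279936 —(−1)→ 279935

15625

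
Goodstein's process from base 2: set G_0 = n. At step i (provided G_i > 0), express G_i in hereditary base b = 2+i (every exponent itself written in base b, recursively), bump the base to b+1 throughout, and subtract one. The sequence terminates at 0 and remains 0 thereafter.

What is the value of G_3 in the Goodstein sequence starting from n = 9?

9842

G_0 = 9. HB_2(9) = 2^(2 + 1) + 1. Bump = 82. G_1 = 81.
G_1 = 81. HB_3(81) = 3^(3 + 1). Bump = 1024. G_2 = 1023.
G_2 = 1023. HB_4(1023) = 3·4^4 + 3·4^3 + 3·4^2 + 3·4 + 3. Bump = 9843. G_3 = 9842.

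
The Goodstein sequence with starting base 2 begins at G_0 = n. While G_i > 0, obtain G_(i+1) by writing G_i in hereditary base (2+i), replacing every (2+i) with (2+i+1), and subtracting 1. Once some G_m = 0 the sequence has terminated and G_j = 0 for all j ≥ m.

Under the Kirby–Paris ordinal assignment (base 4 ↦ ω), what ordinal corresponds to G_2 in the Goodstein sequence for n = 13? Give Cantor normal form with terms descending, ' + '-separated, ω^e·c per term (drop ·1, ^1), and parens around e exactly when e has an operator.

i=0: 13 = 2^(2 + 1) + 2^2 + 1 (b=2); 2→3: 3^(3 + 1) + 3^3 + 1 = 109; 109−1 = 108
i=1: 108 = 3^(3 + 1) + 3^3 (b=3); 3→4: 4^(4 + 1) + 4^4 = 1280; 1280−1 = 1279
i=2: 1279 = 4^(4 + 1) + 3·4^3 + 3·4^2 + 3·4 + 3 (b=4); 4→5: 5^(5 + 1) + 3·5^3 + 3·5^2 + 3·5 + 3 = 16093; 16093−1 = 16092

ω^(ω + 1) + ω^3·3 + ω^2·3 + ω·3 + 3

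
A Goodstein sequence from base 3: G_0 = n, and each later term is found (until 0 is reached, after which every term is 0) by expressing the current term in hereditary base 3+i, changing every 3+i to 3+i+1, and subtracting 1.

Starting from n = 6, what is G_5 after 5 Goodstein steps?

(0) 6|_3 = 2·3 ↦ 2·4|_4 = 8 ⇒ 7
(1) 7|_4 = 4 + 3 ↦ 5 + 3|_5 = 8 ⇒ 7
(2) 7|_5 = 5 + 2 ↦ 6 + 2|_6 = 8 ⇒ 7
(3) 7|_6 = 6 + 1 ↦ 7 + 1|_7 = 8 ⇒ 7
(4) 7|_7 = 7 ↦ 8|_8 = 8 ⇒ 7

7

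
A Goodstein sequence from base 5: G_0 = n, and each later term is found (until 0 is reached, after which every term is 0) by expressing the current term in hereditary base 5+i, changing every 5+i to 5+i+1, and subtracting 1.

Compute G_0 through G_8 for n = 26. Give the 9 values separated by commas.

26, 36, 48, 53, 58, 63, 68, 73, 78

26 —HB5→ 5^2 + 1 —bump→ 6^2 + 1 = 37 —(−1)→ 36
36 —HB6→ 6^2 —bump→ 7^2 = 49 —(−1)→ 48
48 —HB7→ 6·7 + 6 —bump→ 6·8 + 6 = 54 —(−1)→ 53
53 —HB8→ 6·8 + 5 —bump→ 6·9 + 5 = 59 —(−1)→ 58
58 —HB9→ 6·9 + 4 —bump→ 6·10 + 4 = 64 —(−1)→ 63
63 —HB10→ 6·10 + 3 —bump→ 6·11 + 3 = 69 —(−1)→ 68
68 —HB11→ 6·11 + 2 —bump→ 6·12 + 2 = 74 —(−1)→ 73
73 —HB12→ 6·12 + 1 —bump→ 6·13 + 1 = 79 —(−1)→ 78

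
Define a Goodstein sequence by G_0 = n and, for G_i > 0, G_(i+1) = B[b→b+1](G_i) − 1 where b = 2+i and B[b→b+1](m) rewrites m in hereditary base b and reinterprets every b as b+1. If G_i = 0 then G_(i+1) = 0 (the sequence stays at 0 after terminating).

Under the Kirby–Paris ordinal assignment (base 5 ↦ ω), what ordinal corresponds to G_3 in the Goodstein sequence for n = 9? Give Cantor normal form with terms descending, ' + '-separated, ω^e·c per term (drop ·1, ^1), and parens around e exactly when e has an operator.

ω^ω·3 + ω^3·3 + ω^2·3 + ω·3 + 2

G_0 = 9. HB_2(9) = 2^(2 + 1) + 1. Bump = 82. G_1 = 81.
G_1 = 81. HB_3(81) = 3^(3 + 1). Bump = 1024. G_2 = 1023.
G_2 = 1023. HB_4(1023) = 3·4^4 + 3·4^3 + 3·4^2 + 3·4 + 3. Bump = 9843. G_3 = 9842.
G_3 = 9842. HB_5(9842) = 3·5^5 + 3·5^3 + 3·5^2 + 3·5 + 2. Bump = 140744. G_4 = 140743.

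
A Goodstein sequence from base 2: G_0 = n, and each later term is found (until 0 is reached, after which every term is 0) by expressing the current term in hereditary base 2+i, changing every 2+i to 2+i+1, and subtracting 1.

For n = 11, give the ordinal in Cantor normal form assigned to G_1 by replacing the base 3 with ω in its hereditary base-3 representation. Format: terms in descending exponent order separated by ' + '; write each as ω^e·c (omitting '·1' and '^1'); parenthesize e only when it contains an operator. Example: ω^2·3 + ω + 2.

(0) 11|_2 = 2^(2 + 1) + 2 + 1 ↦ 3^(3 + 1) + 3 + 1|_3 = 85 ⇒ 84
(1) 84|_3 = 3^(3 + 1) + 3 ↦ 4^(4 + 1) + 4|_4 = 1028 ⇒ 1027

ω^(ω + 1) + ω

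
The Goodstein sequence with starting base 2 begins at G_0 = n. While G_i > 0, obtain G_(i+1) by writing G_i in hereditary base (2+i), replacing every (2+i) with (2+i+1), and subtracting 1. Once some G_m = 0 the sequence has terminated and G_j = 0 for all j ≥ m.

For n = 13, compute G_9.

3138428381103

G_0 = 13. HB_2(13) = 2^(2 + 1) + 2^2 + 1. Bump = 109. G_1 = 108.
G_1 = 108. HB_3(108) = 3^(3 + 1) + 3^3. Bump = 1280. G_2 = 1279.
G_2 = 1279. HB_4(1279) = 4^(4 + 1) + 3·4^3 + 3·4^2 + 3·4 + 3. Bump = 16093. G_3 = 16092.
G_3 = 16092. HB_5(16092) = 5^(5 + 1) + 3·5^3 + 3·5^2 + 3·5 + 2. Bump = 280712. G_4 = 280711.
G_4 = 280711. HB_6(280711) = 6^(6 + 1) + 3·6^3 + 3·6^2 + 3·6 + 1. Bump = 5765999. G_5 = 5765998.
G_5 = 5765998. HB_7(5765998) = 7^(7 + 1) + 3·7^3 + 3·7^2 + 3·7. Bump = 134219480. G_6 = 134219479.
G_6 = 134219479. HB_8(134219479) = 8^(8 + 1) + 3·8^3 + 3·8^2 + 2·8 + 7. Bump = 3486786856. G_7 = 3486786855.
G_7 = 3486786855. HB_9(3486786855) = 9^(9 + 1) + 3·9^3 + 3·9^2 + 2·9 + 6. Bump = 100000003326. G_8 = 100000003325.
G_8 = 100000003325. HB_10(100000003325) = 10^(10 + 1) + 3·10^3 + 3·10^2 + 2·10 + 5. Bump = 3138428381104. G_9 = 3138428381103.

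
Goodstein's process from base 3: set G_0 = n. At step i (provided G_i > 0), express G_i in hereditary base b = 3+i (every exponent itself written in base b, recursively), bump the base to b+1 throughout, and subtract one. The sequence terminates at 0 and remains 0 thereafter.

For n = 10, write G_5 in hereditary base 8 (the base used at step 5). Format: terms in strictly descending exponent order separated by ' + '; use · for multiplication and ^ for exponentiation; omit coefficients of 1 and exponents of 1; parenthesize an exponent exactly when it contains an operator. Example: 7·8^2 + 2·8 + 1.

4·8 + 1

step 0: 10 = 3^2 + 1; sub 4 for 3: 4^2 + 1; = 17; G_1 = 17−1 = 16
step 1: 16 = 4^2; sub 5 for 4: 5^2; = 25; G_2 = 25−1 = 24
step 2: 24 = 4·5 + 4; sub 6 for 5: 4·6 + 4; = 28; G_3 = 28−1 = 27
step 3: 27 = 4·6 + 3; sub 7 for 6: 4·7 + 3; = 31; G_4 = 31−1 = 30
step 4: 30 = 4·7 + 2; sub 8 for 7: 4·8 + 2; = 34; G_5 = 34−1 = 33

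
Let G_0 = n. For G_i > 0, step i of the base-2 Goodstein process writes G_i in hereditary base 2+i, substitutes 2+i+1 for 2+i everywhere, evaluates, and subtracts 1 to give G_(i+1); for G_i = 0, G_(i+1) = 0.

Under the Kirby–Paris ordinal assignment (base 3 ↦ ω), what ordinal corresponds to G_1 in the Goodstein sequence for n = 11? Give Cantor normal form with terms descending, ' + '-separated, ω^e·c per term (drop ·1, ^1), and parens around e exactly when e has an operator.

11 —HB2→ 2^(2 + 1) + 2 + 1 —bump→ 3^(3 + 1) + 3 + 1 = 85 —(−1)→ 84
84 —HB3→ 3^(3 + 1) + 3 —bump→ 4^(4 + 1) + 4 = 1028 —(−1)→ 1027

ω^(ω + 1) + ω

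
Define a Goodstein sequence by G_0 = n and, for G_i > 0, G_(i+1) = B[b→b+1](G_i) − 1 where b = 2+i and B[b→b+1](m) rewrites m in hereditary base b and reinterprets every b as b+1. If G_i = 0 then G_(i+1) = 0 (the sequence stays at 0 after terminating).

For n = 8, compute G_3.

[0] 8 ≡ 2^(2 + 1) (base 2). Lift 3: 81. −1: 80.
[1] 80 ≡ 2·3^3 + 2·3^2 + 2·3 + 2 (base 3). Lift 4: 554. −1: 553.
[2] 553 ≡ 2·4^4 + 2·4^2 + 2·4 + 1 (base 4). Lift 5: 6311. −1: 6310.
[3] 6310 ≡ 2·5^5 + 2·5^2 + 2·5 (base 5). Lift 6: 93396. −1: 93395.

6310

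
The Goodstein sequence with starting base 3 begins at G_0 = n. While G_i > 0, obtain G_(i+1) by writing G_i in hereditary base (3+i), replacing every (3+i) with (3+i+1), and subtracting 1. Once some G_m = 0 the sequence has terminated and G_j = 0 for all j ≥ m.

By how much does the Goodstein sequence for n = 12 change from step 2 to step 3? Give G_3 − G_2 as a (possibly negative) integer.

G_0=12  [base 3] 3^2 + 3  →[3↦4]→  4^2 + 4 = 20  −1 ⇒ G_1=19
G_1=19  [base 4] 4^2 + 3  →[4↦5]→  5^2 + 3 = 28  −1 ⇒ G_2=27
G_2=27  [base 5] 5^2 + 2  →[5↦6]→  6^2 + 2 = 38  −1 ⇒ G_3=37

10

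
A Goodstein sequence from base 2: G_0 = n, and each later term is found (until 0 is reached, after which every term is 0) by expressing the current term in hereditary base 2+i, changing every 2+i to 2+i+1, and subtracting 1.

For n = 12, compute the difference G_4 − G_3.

264334

i=0: 12 = 2^(2 + 1) + 2^2 (b=2); 2→3: 3^(3 + 1) + 3^3 = 108; 108−1 = 107
i=1: 107 = 3^(3 + 1) + 2·3^2 + 2·3 + 2 (b=3); 3→4: 4^(4 + 1) + 2·4^2 + 2·4 + 2 = 1066; 1066−1 = 1065
i=2: 1065 = 4^(4 + 1) + 2·4^2 + 2·4 + 1 (b=4); 4→5: 5^(5 + 1) + 2·5^2 + 2·5 + 1 = 15686; 15686−1 = 15685
i=3: 15685 = 5^(5 + 1) + 2·5^2 + 2·5 (b=5); 5→6: 6^(6 + 1) + 2·6^2 + 2·6 = 280020; 280020−1 = 280019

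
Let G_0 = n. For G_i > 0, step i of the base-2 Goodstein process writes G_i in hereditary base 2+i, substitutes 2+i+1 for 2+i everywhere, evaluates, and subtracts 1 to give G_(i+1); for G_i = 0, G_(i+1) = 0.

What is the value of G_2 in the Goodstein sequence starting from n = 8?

base 2: 8 = 2^(2 + 1); at 3: 3^(3 + 1) = 81; next = 80
base 3: 80 = 2·3^3 + 2·3^2 + 2·3 + 2; at 4: 2·4^4 + 2·4^2 + 2·4 + 2 = 554; next = 553
base 4: 553 = 2·4^4 + 2·4^2 + 2·4 + 1; at 5: 2·5^5 + 2·5^2 + 2·5 + 1 = 6311; next = 6310

553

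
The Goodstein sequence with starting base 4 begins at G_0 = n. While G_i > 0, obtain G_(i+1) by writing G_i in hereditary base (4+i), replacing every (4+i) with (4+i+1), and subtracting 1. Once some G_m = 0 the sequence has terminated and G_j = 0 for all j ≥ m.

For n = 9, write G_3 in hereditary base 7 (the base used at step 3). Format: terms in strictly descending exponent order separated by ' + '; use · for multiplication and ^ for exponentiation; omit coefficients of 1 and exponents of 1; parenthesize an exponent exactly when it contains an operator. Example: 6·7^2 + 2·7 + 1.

step 0: 9 = 2·4 + 1; sub 5 for 4: 2·5 + 1; = 11; G_1 = 11−1 = 10
step 1: 10 = 2·5; sub 6 for 5: 2·6; = 12; G_2 = 12−1 = 11
step 2: 11 = 6 + 5; sub 7 for 6: 7 + 5; = 12; G_3 = 12−1 = 11
step 3: 11 = 7 + 4; sub 8 for 7: 8 + 4; = 12; G_4 = 12−1 = 11

7 + 4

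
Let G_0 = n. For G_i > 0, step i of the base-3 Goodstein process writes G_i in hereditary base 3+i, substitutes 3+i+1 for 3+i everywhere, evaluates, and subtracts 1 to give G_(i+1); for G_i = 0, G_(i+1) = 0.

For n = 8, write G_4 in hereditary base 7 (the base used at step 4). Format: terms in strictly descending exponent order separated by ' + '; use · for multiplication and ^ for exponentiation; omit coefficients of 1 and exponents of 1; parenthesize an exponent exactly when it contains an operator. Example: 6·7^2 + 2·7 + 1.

7 + 4

G_0=8  [base 3] 2·3 + 2  →[3↦4]→  2·4 + 2 = 10  −1 ⇒ G_1=9
G_1=9  [base 4] 2·4 + 1  →[4↦5]→  2·5 + 1 = 11  −1 ⇒ G_2=10
G_2=10  [base 5] 2·5  →[5↦6]→  2·6 = 12  −1 ⇒ G_3=11
G_3=11  [base 6] 6 + 5  →[6↦7]→  7 + 5 = 12  −1 ⇒ G_4=11
G_4=11  [base 7] 7 + 4  →[7↦8]→  8 + 4 = 12  −1 ⇒ G_5=11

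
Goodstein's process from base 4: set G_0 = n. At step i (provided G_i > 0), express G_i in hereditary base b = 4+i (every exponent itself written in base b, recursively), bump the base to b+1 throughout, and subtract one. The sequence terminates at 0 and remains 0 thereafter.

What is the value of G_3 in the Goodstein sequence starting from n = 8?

9

G_0 = 8. HB_4(8) = 2·4. Bump = 10. G_1 = 9.
G_1 = 9. HB_5(9) = 5 + 4. Bump = 10. G_2 = 9.
G_2 = 9. HB_6(9) = 6 + 3. Bump = 10. G_3 = 9.
G_3 = 9. HB_7(9) = 7 + 2. Bump = 10. G_4 = 9.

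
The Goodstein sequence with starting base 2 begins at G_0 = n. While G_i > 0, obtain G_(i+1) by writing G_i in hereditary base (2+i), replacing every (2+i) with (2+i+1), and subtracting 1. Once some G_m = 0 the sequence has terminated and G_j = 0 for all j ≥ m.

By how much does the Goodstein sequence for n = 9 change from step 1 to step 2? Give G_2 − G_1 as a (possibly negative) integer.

9 —HB2→ 2^(2 + 1) + 1 —bump→ 3^(3 + 1) + 1 = 82 —(−1)→ 81
81 —HB3→ 3^(3 + 1) —bump→ 4^(4 + 1) = 1024 —(−1)→ 1023

942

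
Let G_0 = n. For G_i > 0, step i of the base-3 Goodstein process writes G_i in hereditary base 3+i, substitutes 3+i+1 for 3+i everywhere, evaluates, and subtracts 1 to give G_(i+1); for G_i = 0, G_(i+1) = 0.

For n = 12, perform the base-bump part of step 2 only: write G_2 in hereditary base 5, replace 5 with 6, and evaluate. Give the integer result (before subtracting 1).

38

G_0 = 12. HB_3(12) = 3^2 + 3. Bump = 20. G_1 = 19.
G_1 = 19. HB_4(19) = 4^2 + 3. Bump = 28. G_2 = 27.
G_2 = 27. HB_5(27) = 5^2 + 2. Bump = 38. G_3 = 37.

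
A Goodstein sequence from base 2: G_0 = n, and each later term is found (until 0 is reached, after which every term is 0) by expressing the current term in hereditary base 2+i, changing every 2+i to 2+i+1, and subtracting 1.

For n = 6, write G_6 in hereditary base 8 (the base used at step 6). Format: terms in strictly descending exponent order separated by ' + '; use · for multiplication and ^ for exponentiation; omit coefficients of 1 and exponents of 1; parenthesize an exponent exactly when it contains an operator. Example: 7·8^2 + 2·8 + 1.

5·8^5 + 5·8^4 + 5·8^3 + 5·8^2 + 5·8 + 3

G_0 = 6. HB_2(6) = 2^2 + 2. Bump = 30. G_1 = 29.
G_1 = 29. HB_3(29) = 3^3 + 2. Bump = 258. G_2 = 257.
G_2 = 257. HB_4(257) = 4^4 + 1. Bump = 3126. G_3 = 3125.
G_3 = 3125. HB_5(3125) = 5^5. Bump = 46656. G_4 = 46655.
G_4 = 46655. HB_6(46655) = 5·6^5 + 5·6^4 + 5·6^3 + 5·6^2 + 5·6 + 5. Bump = 98040. G_5 = 98039.
G_5 = 98039. HB_7(98039) = 5·7^5 + 5·7^4 + 5·7^3 + 5·7^2 + 5·7 + 4. Bump = 187244. G_6 = 187243.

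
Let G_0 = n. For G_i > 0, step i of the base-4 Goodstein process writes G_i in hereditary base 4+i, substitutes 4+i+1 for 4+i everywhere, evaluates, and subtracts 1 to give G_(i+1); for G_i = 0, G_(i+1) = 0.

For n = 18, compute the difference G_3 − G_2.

(0) 18|_4 = 4^2 + 2 ↦ 5^2 + 2|_5 = 27 ⇒ 26
(1) 26|_5 = 5^2 + 1 ↦ 6^2 + 1|_6 = 37 ⇒ 36
(2) 36|_6 = 6^2 ↦ 7^2|_7 = 49 ⇒ 48

12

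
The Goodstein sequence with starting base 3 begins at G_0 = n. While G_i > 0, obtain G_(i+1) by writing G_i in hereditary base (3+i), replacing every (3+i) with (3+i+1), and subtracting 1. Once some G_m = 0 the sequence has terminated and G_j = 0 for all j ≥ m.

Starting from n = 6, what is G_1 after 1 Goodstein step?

[0] 6 ≡ 2·3 (base 3). Lift 4: 8. −1: 7.
[1] 7 ≡ 4 + 3 (base 4). Lift 5: 8. −1: 7.

7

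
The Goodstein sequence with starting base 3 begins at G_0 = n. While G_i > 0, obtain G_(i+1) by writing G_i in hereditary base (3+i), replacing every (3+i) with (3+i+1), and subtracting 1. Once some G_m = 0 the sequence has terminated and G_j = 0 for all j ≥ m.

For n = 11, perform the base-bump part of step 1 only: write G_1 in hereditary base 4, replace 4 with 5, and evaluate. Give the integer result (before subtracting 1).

G_0=11  [base 3] 3^2 + 2  →[3↦4]→  4^2 + 2 = 18  −1 ⇒ G_1=17
G_1=17  [base 4] 4^2 + 1  →[4↦5]→  5^2 + 1 = 26  −1 ⇒ G_2=25

26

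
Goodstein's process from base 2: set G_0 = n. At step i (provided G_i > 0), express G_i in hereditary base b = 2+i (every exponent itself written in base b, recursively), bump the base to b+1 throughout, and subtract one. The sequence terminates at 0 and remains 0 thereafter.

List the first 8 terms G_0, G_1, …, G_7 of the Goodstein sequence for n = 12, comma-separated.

i=0: 12 = 2^(2 + 1) + 2^2 (b=2); 2→3: 3^(3 + 1) + 3^3 = 108; 108−1 = 107
i=1: 107 = 3^(3 + 1) + 2·3^2 + 2·3 + 2 (b=3); 3→4: 4^(4 + 1) + 2·4^2 + 2·4 + 2 = 1066; 1066−1 = 1065
i=2: 1065 = 4^(4 + 1) + 2·4^2 + 2·4 + 1 (b=4); 4→5: 5^(5 + 1) + 2·5^2 + 2·5 + 1 = 15686; 15686−1 = 15685
i=3: 15685 = 5^(5 + 1) + 2·5^2 + 2·5 (b=5); 5→6: 6^(6 + 1) + 2·6^2 + 2·6 = 280020; 280020−1 = 280019
i=4: 280019 = 6^(6 + 1) + 2·6^2 + 6 + 5 (b=6); 6→7: 7^(7 + 1) + 2·7^2 + 7 + 5 = 5764911; 5764911−1 = 5764910
i=5: 5764910 = 7^(7 + 1) + 2·7^2 + 7 + 4 (b=7); 7→8: 8^(8 + 1) + 2·8^2 + 8 + 4 = 134217868; 134217868−1 = 134217867
i=6: 134217867 = 8^(8 + 1) + 2·8^2 + 8 + 3 (b=8); 8→9: 9^(9 + 1) + 2·9^2 + 9 + 3 = 3486784575; 3486784575−1 = 3486784574

12, 107, 1065, 15685, 280019, 5764910, 134217867, 3486784574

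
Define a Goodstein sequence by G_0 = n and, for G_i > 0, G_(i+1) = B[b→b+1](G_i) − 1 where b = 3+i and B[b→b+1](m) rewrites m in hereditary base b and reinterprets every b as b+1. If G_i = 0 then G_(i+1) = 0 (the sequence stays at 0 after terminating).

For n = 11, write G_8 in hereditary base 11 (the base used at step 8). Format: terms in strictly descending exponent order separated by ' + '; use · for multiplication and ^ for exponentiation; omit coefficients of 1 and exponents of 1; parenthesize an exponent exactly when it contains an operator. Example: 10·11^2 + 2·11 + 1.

5·11

[0] 11 ≡ 3^2 + 2 (base 3). Lift 4: 18. −1: 17.
[1] 17 ≡ 4^2 + 1 (base 4). Lift 5: 26. −1: 25.
[2] 25 ≡ 5^2 (base 5). Lift 6: 36. −1: 35.
[3] 35 ≡ 5·6 + 5 (base 6). Lift 7: 40. −1: 39.
[4] 39 ≡ 5·7 + 4 (base 7). Lift 8: 44. −1: 43.
[5] 43 ≡ 5·8 + 3 (base 8). Lift 9: 48. −1: 47.
[6] 47 ≡ 5·9 + 2 (base 9). Lift 10: 52. −1: 51.
[7] 51 ≡ 5·10 + 1 (base 10). Lift 11: 56. −1: 55.
[8] 55 ≡ 5·11 (base 11). Lift 12: 60. −1: 59.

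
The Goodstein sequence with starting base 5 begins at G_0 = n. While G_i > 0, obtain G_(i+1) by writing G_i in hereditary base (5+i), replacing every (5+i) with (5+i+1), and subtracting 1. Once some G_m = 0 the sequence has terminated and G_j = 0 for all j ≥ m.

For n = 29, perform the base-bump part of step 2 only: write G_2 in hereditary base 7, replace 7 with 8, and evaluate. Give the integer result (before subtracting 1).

66

(0) 29|_5 = 5^2 + 4 ↦ 6^2 + 4|_6 = 40 ⇒ 39
(1) 39|_6 = 6^2 + 3 ↦ 7^2 + 3|_7 = 52 ⇒ 51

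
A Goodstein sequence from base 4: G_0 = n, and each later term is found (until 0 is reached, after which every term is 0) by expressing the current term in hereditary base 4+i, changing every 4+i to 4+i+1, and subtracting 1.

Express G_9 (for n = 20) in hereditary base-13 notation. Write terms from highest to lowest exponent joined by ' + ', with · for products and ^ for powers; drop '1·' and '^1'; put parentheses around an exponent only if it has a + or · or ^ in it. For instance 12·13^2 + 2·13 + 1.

9·13 + 6

G_0=20  [base 4] 4^2 + 4  →[4↦5]→  5^2 + 5 = 30  −1 ⇒ G_1=29
G_1=29  [base 5] 5^2 + 4  →[5↦6]→  6^2 + 4 = 40  −1 ⇒ G_2=39
G_2=39  [base 6] 6^2 + 3  →[6↦7]→  7^2 + 3 = 52  −1 ⇒ G_3=51
G_3=51  [base 7] 7^2 + 2  →[7↦8]→  8^2 + 2 = 66  −1 ⇒ G_4=65
G_4=65  [base 8] 8^2 + 1  →[8↦9]→  9^2 + 1 = 82  −1 ⇒ G_5=81
G_5=81  [base 9] 9^2  →[9↦10]→  10^2 = 100  −1 ⇒ G_6=99
G_6=99  [base 10] 9·10 + 9  →[10↦11]→  9·11 + 9 = 108  −1 ⇒ G_7=107
G_7=107  [base 11] 9·11 + 8  →[11↦12]→  9·12 + 8 = 116  −1 ⇒ G_8=115
G_8=115  [base 12] 9·12 + 7  →[12↦13]→  9·13 + 7 = 124  −1 ⇒ G_9=123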